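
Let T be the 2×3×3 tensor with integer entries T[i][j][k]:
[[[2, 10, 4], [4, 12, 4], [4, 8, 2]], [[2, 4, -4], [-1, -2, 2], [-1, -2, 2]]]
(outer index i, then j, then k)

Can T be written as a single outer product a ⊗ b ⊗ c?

The mode-3 unfolding of T (rows indexed by k, columns by (i,j) = (0,0), (0,1), (0,2), (1,0), (1,1), (1,2)) is [[2, 4, 4, 2, -1, -1], [10, 12, 8, 4, -2, -2], [4, 4, 2, -4, 2, 2]].
There the 3×3 minor on rows k ∈ {0, 1, 2}, columns (i,j) ∈ {(0,0), (0,1), (1,0)} is det [[2, 4, 2], [10, 12, 4], [4, 4, -4]] = 80 ≠ 0, so this unfolding has rank ≥ 3; CP rank is at least every unfolding rank, so rank(T) ≥ 3.
In particular rank(T) ≥ 3 > 1, so T is not rank-1.

No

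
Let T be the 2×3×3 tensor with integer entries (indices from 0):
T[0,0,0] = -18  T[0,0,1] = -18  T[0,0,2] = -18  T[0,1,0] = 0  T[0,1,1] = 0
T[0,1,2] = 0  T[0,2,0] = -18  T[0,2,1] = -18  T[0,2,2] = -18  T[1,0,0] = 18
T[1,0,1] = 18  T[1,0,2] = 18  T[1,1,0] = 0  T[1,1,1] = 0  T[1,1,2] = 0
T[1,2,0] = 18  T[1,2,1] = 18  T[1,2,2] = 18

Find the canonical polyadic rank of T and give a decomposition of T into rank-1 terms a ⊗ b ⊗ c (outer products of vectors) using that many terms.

Lower bound: T ≠ 0 (e.g. T[0,0,0] = -18), so rank(T) ≥ 1.
Upper bound: if T = a ⊗ b ⊗ c then every fibre of T is a multiple of the corresponding factor, so read the factors off the fibres through the nonzero entry T[0,0,0] = -18.
The mode-1 fibre T[:,0,0] = [-18, 18] gives a = [1, -1] (primitive direction); the mode-2 fibre T[0,:,0] = [-18, 0, -18] gives b = [1, 0, 1]; then c[k] = T[0,0,k] / (a[0]·b[0]) = [-18, -18, -18] / 1 = [-18, -18, -18].
Expanding [1, -1] ⊗ [1, 0, 1] ⊗ [-18, -18, -18] reproduces all 18 entries of T, so T = [1, -1] ⊗ [1, 0, 1] ⊗ [-18, -18, -18] and rank(T) ≤ 1.
These bounds meet, so rank(T) = 1.

rank(T) = 1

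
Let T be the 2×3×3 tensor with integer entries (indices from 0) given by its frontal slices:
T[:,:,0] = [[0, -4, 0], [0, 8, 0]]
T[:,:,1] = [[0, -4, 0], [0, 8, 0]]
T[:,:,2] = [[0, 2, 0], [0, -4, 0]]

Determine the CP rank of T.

Lower bound: T ≠ 0 (e.g. T[0,1,0] = -4), so rank(T) ≥ 1.
Upper bound: the mode-1 fibre T[:,1,0] = [-4, 8] gives a = (1, -2) (primitive direction); the mode-2 fibre T[0,:,0] = [0, -4, 0] gives b = (0, 1, 0); then c[k] = T[0,1,k] / (a[0]·b[1]) = [-4, -4, 2] / 1 = (-4, -4, 2).
Expanding (1, -2) ⊗ (0, 1, 0) ⊗ (-4, -4, 2) reproduces all 18 entries of T, so T = (1, -2) ⊗ (0, 1, 0) ⊗ (-4, -4, 2) and rank(T) ≤ 1.
These bounds meet, so rank(T) = 1.

1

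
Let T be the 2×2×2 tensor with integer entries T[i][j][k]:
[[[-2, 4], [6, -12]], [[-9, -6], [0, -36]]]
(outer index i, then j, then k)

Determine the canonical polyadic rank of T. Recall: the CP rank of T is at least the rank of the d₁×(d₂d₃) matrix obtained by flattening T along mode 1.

Lower bound: the mode-3 unfolding of T (rows indexed by k, columns by (i,j) = (0,0), (0,1), (1,0), (1,1)) is [[-2, 6, -9, 0], [4, -12, -6, -36]].
There the 2×2 minor on rows k ∈ {0, 1}, columns (i,j) ∈ {(0,0), (1,0)} is det [[-2, -9], [4, -6]] = 48 ≠ 0, so this unfolding has rank ≥ 2; CP rank is at least every unfolding rank, so rank(T) ≥ 2. (This is only a lower bound: in general the CP rank may exceed every unfolding rank, so we still need to exhibit 2 rank-1 terms summing to T.)
Upper bound — finding two terms. Write S_k = T[:,:,k] for the frontal slices: S₀ = [[-2, 6], [-9, 0]], S₁ = [[4, -12], [-6, -36]].
If T = a₁ ⊗ b₁ ⊗ c₁ + a₂ ⊗ b₂ ⊗ c₂ then each S_k = c₁[k]·a₁b₁ᵀ + c₂[k]·a₂b₂ᵀ. S₀ and S₁ are linearly independent, so a₁b₁ᵀ and a₂b₂ᵀ must span the same plane of matrices: they are the rank-1 matrices of the form x·S₀ + y·S₁.
det(x·S₀ + y·S₁) is 54·x² − 216·y² = 54·(x − 2·y)(x + 2·y), vanishing at (x:y) = (2:1) and (2:-1).
M₁ = 2·S₀ + S₁ = [[0, 0], [-24, -36]] = (-12)·[0, 1][2, 3]ᵀ and M₂ = 2·S₀ − S₁ = [[-8, 24], [-12, 36]] = (-4)·[2, 3][1, -3]ᵀ, so take a₁ = [0, 1], b₁ = [2, 3], a₂ = [2, 3], b₂ = [1, -3].
Each slice is an integer combination of E₁ = a₁b₁ᵀ and E₂ = a₂b₂ᵀ: S₀ = −3·E₁ − E₂, S₁ = −6·E₁ + 2·E₂; reading off coefficients, c₁ = [-3, -6] and c₂ = [-1, 2].
Hence T = [0, 1] ⊗ [2, 3] ⊗ [-3, -6] + [2, 3] ⊗ [1, -3] ⊗ [-1, 2], so rank(T) ≤ 2.
These bounds meet, so rank(T) = 2.

2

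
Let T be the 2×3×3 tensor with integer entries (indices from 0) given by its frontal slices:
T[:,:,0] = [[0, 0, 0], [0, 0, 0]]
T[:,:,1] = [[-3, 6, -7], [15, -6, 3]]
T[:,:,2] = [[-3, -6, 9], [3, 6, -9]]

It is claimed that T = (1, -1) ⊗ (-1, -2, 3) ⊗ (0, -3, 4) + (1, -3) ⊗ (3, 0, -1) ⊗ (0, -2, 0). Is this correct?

Reconstruct entry (0,0,2) from the claimed factors: Σₗ aₗ[0]bₗ[0]cₗ[2] = (1)·(-1)·(4) + (1)·(3)·(0) = -4, but T[0,0,2] = -3. The claim is false.

No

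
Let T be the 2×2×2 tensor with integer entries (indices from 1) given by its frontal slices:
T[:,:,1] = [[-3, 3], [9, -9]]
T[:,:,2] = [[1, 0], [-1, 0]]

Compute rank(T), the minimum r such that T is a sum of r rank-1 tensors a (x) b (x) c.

Lower bound: the mode-2 unfolding of T (rows indexed by j, columns by (i,k) = (1,1), (1,2), (2,1), (2,2)) is [[-3, 1, 9, -1], [3, 0, -9, 0]].
There the 2×2 minor on rows j ∈ {1, 2}, columns (i,k) ∈ {(1,1), (1,2)} is det [[-3, 1], [3, 0]] = -3 ≠ 0, so this unfolding has rank ≥ 2; CP rank is at least every unfolding rank, so rank(T) ≥ 2. (This is only a lower bound: in general the CP rank may exceed every unfolding rank, so we still need to exhibit 2 rank-1 terms summing to T.)
Upper bound — finding two terms. Write S_k = T[:,:,k] for the frontal slices: S₁ = [[-3, 3], [9, -9]], S₂ = [[1, 0], [-1, 0]].
If T = a₁ (x) b₁ (x) c₁ + a₂ (x) b₂ (x) c₂ then each S_k = c₁[k]·a₁b₁ᵀ + c₂[k]·a₂b₂ᵀ. S₁ and S₂ are linearly independent, so a₁b₁ᵀ and a₂b₂ᵀ must span the same plane of matrices: they are the rank-1 matrices of the form x·S₁ + y·S₂.
det(x·S₁ + y·S₂) is −6·xy = (-6)·(y)(x), vanishing at (x:y) = (1:0) and (0:1).
M₁ = S₁ = [[-3, 3], [9, -9]] = (-3)·[1, -3][1, -1]ᵀ and M₂ = S₂ = [[1, 0], [-1, 0]] = [1, -1][1, 0]ᵀ, so take a₁ = [1, -3], b₁ = [1, -1], a₂ = [1, -1], b₂ = [1, 0].
Each slice is an integer combination of E₁ = a₁b₁ᵀ and E₂ = a₂b₂ᵀ: S₁ = −3·E₁, S₂ = E₂; reading off coefficients, c₁ = [-3, 0] and c₂ = [0, 1].
Hence T = [1, -3] (x) [1, -1] (x) [-3, 0] + [1, -1] (x) [1, 0] (x) [0, 1], so rank(T) ≤ 2.
These bounds meet, so rank(T) = 2.
Check entry T[2,2,1] = -9: (-3)·(-1)·(-3) + (-1)·(0)·(0) = -9.

2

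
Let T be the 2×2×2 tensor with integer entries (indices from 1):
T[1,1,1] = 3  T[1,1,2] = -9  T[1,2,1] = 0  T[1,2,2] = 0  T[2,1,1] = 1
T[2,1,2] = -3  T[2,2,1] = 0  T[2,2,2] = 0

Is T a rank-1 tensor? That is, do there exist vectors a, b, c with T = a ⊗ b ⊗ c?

If T = a ⊗ b ⊗ c then every fibre of T is a multiple of the corresponding factor, so read the factors off the fibres through the nonzero entry T[1,1,1] = 3.
The mode-1 fibre T[:,1,1] = [3, 1] gives a = (3, 1) (primitive direction); the mode-2 fibre T[1,:,1] = [3, 0] gives b = (1, 0); then c[k] = T[1,1,k] / (a[1]·b[1]) = [3, -9] / 3 = (1, -3).
Expanding (3, 1) ⊗ (1, 0) ⊗ (1, -3) reproduces all 8 entries of T, so T = (3, 1) ⊗ (1, 0) ⊗ (1, -3) and rank(T) ≤ 1.
Equivalently every frontal slice T[:,:,k] is c[k] times the rank-1 matrix (3, 1) ⊗ (1, 0). So T has rank 1 (it is nonzero).

Yes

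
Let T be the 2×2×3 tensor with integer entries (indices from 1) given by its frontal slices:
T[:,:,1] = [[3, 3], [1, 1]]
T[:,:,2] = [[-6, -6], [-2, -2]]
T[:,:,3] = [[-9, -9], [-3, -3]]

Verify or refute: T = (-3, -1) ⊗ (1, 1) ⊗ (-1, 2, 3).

Yes

Reconstruct entrywise from the claimed factors. For example, T[1,2,2] = -6 and Σₗ aₗ[1]bₗ[2]cₗ[2] = (-3)·(1)·(2) = -6; checking all 12 entries, every one matches. The claim holds.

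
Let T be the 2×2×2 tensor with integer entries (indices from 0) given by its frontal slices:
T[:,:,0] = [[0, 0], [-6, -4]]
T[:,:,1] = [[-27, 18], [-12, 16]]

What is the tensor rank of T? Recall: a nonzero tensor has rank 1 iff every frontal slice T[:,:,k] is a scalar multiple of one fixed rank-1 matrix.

Lower bound: the mode-1 unfolding of T (rows indexed by i, columns by (j,k) = (0,0), (0,1), (1,0), (1,1)) is [[0, -27, 0, 18], [-6, -12, -4, 16]].
There the 2×2 minor on rows i ∈ {0, 1}, columns (j,k) ∈ {(0,0), (0,1)} is det [[0, -27], [-6, -12]] = -162 ≠ 0, so this unfolding has rank ≥ 2; CP rank is at least every unfolding rank, so rank(T) ≥ 2. (Unfolding ranks only ever bound the CP rank from below — rank(T) can be strictly larger than all of them — so the matching upper bound has to come from an explicit 2-term decomposition.)
Upper bound — finding two terms. Write S_k = T[:,:,k] for the frontal slices: S₀ = [[0, 0], [-6, -4]], S₁ = [[-27, 18], [-12, 16]].
If T = a₁ ⊗ b₁ ⊗ c₁ + a₂ ⊗ b₂ ⊗ c₂ then each S_k = c₁[k]·a₁b₁ᵀ + c₂[k]·a₂b₂ᵀ. S₀ and S₁ are linearly independent, so a₁b₁ᵀ and a₂b₂ᵀ must span the same plane of matrices: they are the rank-1 matrices of the form x·S₀ + y·S₁.
det(x·S₀ + y·S₁) is 216·xy − 216·y² = 216·(x − y)(y), vanishing at (x:y) = (1:1) and (1:0).
M₁ = S₀ + S₁ = [[-27, 18], [-18, 12]] = (-3)·[3, 2][3, -2]ᵀ and M₂ = S₀ = [[0, 0], [-6, -4]] = (-2)·[0, 1][3, 2]ᵀ, so take a₁ = [3, 2], b₁ = [3, -2], a₂ = [0, 1], b₂ = [3, 2].
Each slice is an integer combination of E₁ = a₁b₁ᵀ and E₂ = a₂b₂ᵀ: S₀ = −2·E₂, S₁ = −3·E₁ + 2·E₂; reading off coefficients, c₁ = [0, -3] and c₂ = [-2, 2].
Hence T = [3, 2] ⊗ [3, -2] ⊗ [0, -3] + [0, 1] ⊗ [3, 2] ⊗ [-2, 2], so rank(T) ≤ 2.
These bounds meet, so rank(T) = 2.
Check entry T[1,0,0] = -6: (2)·(3)·(0) + (1)·(3)·(-2) = -6.

2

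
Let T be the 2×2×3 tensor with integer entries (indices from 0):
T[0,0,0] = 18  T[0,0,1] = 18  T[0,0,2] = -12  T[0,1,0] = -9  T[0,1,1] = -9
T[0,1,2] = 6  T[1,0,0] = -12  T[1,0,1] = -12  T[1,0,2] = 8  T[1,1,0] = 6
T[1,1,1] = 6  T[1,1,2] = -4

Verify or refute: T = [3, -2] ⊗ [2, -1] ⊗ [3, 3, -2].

Yes

Reconstruct entrywise from the claimed factors. For example, T[0,1,0] = -9 and Σₗ aₗ[0]bₗ[1]cₗ[0] = (3)·(-1)·(3) = -9; checking all 12 entries, every one matches. The claim holds.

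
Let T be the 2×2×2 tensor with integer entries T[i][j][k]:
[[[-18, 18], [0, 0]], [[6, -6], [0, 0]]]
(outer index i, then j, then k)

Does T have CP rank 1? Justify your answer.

Yes

If T = a (x) b (x) c then every fibre of T is a multiple of the corresponding factor, so read the factors off the fibres through the nonzero entry T[0,0,0] = -18.
The mode-1 fibre T[:,0,0] = [-18, 6] gives a = [3, -1] (primitive direction); the mode-2 fibre T[0,:,0] = [-18, 0] gives b = [1, 0]; then c[k] = T[0,0,k] / (a[0]·b[0]) = [-18, 18] / 3 = [-6, 6].
Expanding [3, -1] (x) [1, 0] (x) [-6, 6] reproduces all 8 entries of T, so T = [3, -1] (x) [1, 0] (x) [-6, 6] and rank(T) ≤ 1.
Equivalently every frontal slice T[:,:,k] is c[k] times the rank-1 matrix [3, -1] (x) [1, 0]. So T has rank 1 (it is nonzero).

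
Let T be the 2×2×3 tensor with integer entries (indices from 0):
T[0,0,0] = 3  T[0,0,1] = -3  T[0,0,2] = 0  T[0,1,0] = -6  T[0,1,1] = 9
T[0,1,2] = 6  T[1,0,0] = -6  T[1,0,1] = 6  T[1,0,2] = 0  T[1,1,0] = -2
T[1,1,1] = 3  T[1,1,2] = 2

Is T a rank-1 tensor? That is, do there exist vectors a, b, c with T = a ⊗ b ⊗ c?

The mode-3 unfolding of T (rows indexed by k, columns by (i,j) = (0,0), (0,1), (1,0), (1,1)) is [[3, -6, -6, -2], [-3, 9, 6, 3], [0, 6, 0, 2]].
There the 2×2 minor on rows k ∈ {0, 1}, columns (i,j) ∈ {(0,0), (0,1)} is det [[3, -6], [-3, 9]] = 9 ≠ 0, so this unfolding has rank ≥ 2; CP rank is at least every unfolding rank, so rank(T) ≥ 2.
In particular rank(T) ≥ 2 > 1, so T is not rank-1.

No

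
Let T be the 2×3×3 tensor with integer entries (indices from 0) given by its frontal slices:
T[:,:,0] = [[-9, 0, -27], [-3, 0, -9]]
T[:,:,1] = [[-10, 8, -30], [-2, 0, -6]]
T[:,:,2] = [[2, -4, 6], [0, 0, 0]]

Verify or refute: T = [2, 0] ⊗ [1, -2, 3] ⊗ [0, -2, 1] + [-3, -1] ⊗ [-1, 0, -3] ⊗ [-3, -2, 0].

Reconstruct entrywise from the claimed factors. For example, T[1,2,0] = -9 and Σₗ aₗ[1]bₗ[2]cₗ[0] = (0)·(3)·(0) + (-1)·(-3)·(-3) = -9; checking all 18 entries, every one matches. The claim holds.

Yes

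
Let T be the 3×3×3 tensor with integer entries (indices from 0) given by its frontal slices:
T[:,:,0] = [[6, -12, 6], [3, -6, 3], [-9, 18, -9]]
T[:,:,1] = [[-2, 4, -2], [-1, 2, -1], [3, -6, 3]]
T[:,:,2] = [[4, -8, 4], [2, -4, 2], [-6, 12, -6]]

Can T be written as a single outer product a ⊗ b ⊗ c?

Yes

The mode-1 fibre T[:,0,0] = [6, 3, -9] gives a = (2, 1, -3) (primitive direction); the mode-2 fibre T[0,:,0] = [6, -12, 6] gives b = (1, -2, 1); then c[k] = T[0,0,k] / (a[0]·b[0]) = [6, -2, 4] / 2 = (3, -1, 2).
Expanding (2, 1, -3) ⊗ (1, -2, 1) ⊗ (3, -1, 2) reproduces all 27 entries of T, so T = (2, 1, -3) ⊗ (1, -2, 1) ⊗ (3, -1, 2) and rank(T) ≤ 1.
Equivalently every frontal slice T[:,:,k] is c[k] times the rank-1 matrix (2, 1, -3) ⊗ (1, -2, 1). So T has rank 1 (it is nonzero).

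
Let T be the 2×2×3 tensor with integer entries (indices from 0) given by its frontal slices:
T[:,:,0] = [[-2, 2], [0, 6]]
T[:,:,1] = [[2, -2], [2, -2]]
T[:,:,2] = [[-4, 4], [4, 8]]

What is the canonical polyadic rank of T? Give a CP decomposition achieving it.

Lower bound: in the mode-3 unfolding of T (rows indexed by k, columns by (i,j)) the 3×3 minor on rows k ∈ {0, 1, 2}, columns (i,j) ∈ {(0,0), (1,0), (1,1)} is det [[-2, 0, 6], [2, 2, -2], [-4, 4, 8]] = 48 ≠ 0, so that unfolding has rank ≥ 3 and hence rank(T) ≥ 3 (CP rank is at least every unfolding rank, though it can be larger).
Upper bound: T is a sum of 3 rank-1 terms, T = [0, 1] ∘ [1, -1] ∘ [-2, 0, 0] + [0, 1] ∘ [2, 1] ∘ [2, 0, 4] + [1, 1] ∘ [1, -1] ∘ [-2, 2, -4] (one valid choice — decompositions are not unique — normalised so each a, b is primitive with positive first nonzero entry; check it by expanding all entries), so rank(T) ≤ 3.
These bounds meet, so rank(T) = 3.

rank(T) = 3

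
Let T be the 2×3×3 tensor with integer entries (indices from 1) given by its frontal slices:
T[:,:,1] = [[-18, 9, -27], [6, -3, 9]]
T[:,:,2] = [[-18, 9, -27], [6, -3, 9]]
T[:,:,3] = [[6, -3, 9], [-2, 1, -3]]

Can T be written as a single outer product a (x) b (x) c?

Yes

If T = a (x) b (x) c then every fibre of T is a multiple of the corresponding factor, so read the factors off the fibres through the nonzero entry T[1,1,1] = -18.
The mode-1 fibre T[:,1,1] = [-18, 6] gives a = [3, -1] (primitive direction); the mode-2 fibre T[1,:,1] = [-18, 9, -27] gives b = [2, -1, 3]; then c[k] = T[1,1,k] / (a[1]·b[1]) = [-18, -18, 6] / 6 = [-3, -3, 1].
Expanding [3, -1] (x) [2, -1, 3] (x) [-3, -3, 1] reproduces all 18 entries of T, so T = [3, -1] (x) [2, -1, 3] (x) [-3, -3, 1] and rank(T) ≤ 1.
Equivalently every frontal slice T[:,:,k] is c[k] times the rank-1 matrix [3, -1] (x) [2, -1, 3]. So T has rank 1 (it is nonzero).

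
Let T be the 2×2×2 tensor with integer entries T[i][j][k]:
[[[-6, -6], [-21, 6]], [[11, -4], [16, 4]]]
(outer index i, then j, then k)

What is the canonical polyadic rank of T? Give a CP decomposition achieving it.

Lower bound: the mode-3 unfolding of T (rows indexed by k, columns by (i,j) = (0,0), (0,1), (1,0), (1,1)) is [[-6, -21, 11, 16], [-6, 6, -4, 4]].
There the 2×2 minor on rows k ∈ {0, 1}, columns (i,j) ∈ {(0,0), (0,1)} is det [[-6, -21], [-6, 6]] = -162 ≠ 0, so this unfolding has rank ≥ 2; CP rank is at least every unfolding rank, so rank(T) ≥ 2. (Unfolding ranks only ever bound the CP rank from below — rank(T) can be strictly larger than all of them — so the matching upper bound has to come from an explicit 2-term decomposition.)
Upper bound — finding two terms. Write S_k = T[:,:,k] for the frontal slices: S₀ = [[-6, -21], [11, 16]], S₁ = [[-6, 6], [-4, 4]].
If T = a₁ ⊗ b₁ ⊗ c₁ + a₂ ⊗ b₂ ⊗ c₂ then each S_k = c₁[k]·a₁b₁ᵀ + c₂[k]·a₂b₂ᵀ. S₀ and S₁ are linearly independent, so a₁b₁ᵀ and a₂b₂ᵀ must span the same plane of matrices: they are the rank-1 matrices of the form x·S₀ + y·S₁.
det(x·S₀ + y·S₁) is 135·x² − 270·xy = 135·(x − 2·y)(x), vanishing at (x:y) = (2:1) and (0:1).
M₁ = 2·S₀ + S₁ = [[-18, -36], [18, 36]] = (-18)·[1, -1][1, 2]ᵀ and M₂ = S₁ = [[-6, 6], [-4, 4]] = (-2)·[3, 2][1, -1]ᵀ, so take a₁ = [1, -1], b₁ = [1, 2], a₂ = [3, 2], b₂ = [1, -1].
Each slice is an integer combination of E₁ = a₁b₁ᵀ and E₂ = a₂b₂ᵀ: S₀ = −9·E₁ + E₂, S₁ = −2·E₂; reading off coefficients, c₁ = [-9, 0] and c₂ = [1, -2].
Hence T = [1, -1] ⊗ [1, 2] ⊗ [-9, 0] + [3, 2] ⊗ [1, -1] ⊗ [1, -2], so rank(T) ≤ 2.
These bounds meet, so rank(T) = 2.

rank(T) = 2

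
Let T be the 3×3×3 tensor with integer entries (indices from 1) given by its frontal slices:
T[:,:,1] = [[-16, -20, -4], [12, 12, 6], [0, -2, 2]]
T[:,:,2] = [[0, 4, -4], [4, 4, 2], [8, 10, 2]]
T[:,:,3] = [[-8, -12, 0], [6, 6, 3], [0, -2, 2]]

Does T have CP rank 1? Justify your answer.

No

The mode-3 unfolding of T (rows indexed by k, columns by (i,j) = (1,1), (1,2), (1,3), (2,1), (2,2), (2,3), (3,1), (3,2), (3,3)) is [[-16, -20, -4, 12, 12, 6, 0, -2, 2], [0, 4, -4, 4, 4, 2, 8, 10, 2], [-8, -12, 0, 6, 6, 3, 0, -2, 2]].
There the 3×3 minor on rows k ∈ {1, 2, 3}, columns (i,j) ∈ {(1,1), (1,2), (2,1)} is det [[-16, -20, 12], [0, 4, 4], [-8, -12, 6]] = -128 ≠ 0, so this unfolding has rank ≥ 3; CP rank is at least every unfolding rank, so rank(T) ≥ 3.
In particular rank(T) ≥ 3 > 1, so T is not rank-1.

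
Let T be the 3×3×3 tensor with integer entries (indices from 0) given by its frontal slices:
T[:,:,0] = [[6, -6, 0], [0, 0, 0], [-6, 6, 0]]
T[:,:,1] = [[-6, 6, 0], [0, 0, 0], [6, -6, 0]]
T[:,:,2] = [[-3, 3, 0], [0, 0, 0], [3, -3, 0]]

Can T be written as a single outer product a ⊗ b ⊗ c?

Yes

If T = a ⊗ b ⊗ c then every fibre of T is a multiple of the corresponding factor, so read the factors off the fibres through the nonzero entry T[0,0,0] = 6.
The mode-1 fibre T[:,0,0] = [6, 0, -6] gives a = [1, 0, -1] (primitive direction); the mode-2 fibre T[0,:,0] = [6, -6, 0] gives b = [1, -1, 0]; then c[k] = T[0,0,k] / (a[0]·b[0]) = [6, -6, -3] / 1 = [6, -6, -3].
Expanding [1, 0, -1] ⊗ [1, -1, 0] ⊗ [6, -6, -3] reproduces all 27 entries of T, so T = [1, 0, -1] ⊗ [1, -1, 0] ⊗ [6, -6, -3] and rank(T) ≤ 1.
Equivalently every frontal slice T[:,:,k] is c[k] times the rank-1 matrix [1, 0, -1] ⊗ [1, -1, 0]. So T has rank 1 (it is nonzero).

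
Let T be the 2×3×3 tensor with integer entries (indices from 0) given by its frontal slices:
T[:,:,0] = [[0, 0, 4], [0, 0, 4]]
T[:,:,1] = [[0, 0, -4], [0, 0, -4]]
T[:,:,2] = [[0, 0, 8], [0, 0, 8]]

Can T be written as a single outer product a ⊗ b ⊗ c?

If T = a ⊗ b ⊗ c then every fibre of T is a multiple of the corresponding factor, so read the factors off the fibres through the nonzero entry T[0,2,0] = 4.
The mode-1 fibre T[:,2,0] = [4, 4] gives a = (1, 1) (primitive direction); the mode-2 fibre T[0,:,0] = [0, 0, 4] gives b = (0, 0, 1); then c[k] = T[0,2,k] / (a[0]·b[2]) = [4, -4, 8] / 1 = (4, -4, 8).
Expanding (1, 1) ⊗ (0, 0, 1) ⊗ (4, -4, 8) reproduces all 18 entries of T, so T = (1, 1) ⊗ (0, 0, 1) ⊗ (4, -4, 8) and rank(T) ≤ 1.
Equivalently every frontal slice T[:,:,k] is c[k] times the rank-1 matrix (1, 1) ⊗ (0, 0, 1). So T has rank 1 (it is nonzero).

Yes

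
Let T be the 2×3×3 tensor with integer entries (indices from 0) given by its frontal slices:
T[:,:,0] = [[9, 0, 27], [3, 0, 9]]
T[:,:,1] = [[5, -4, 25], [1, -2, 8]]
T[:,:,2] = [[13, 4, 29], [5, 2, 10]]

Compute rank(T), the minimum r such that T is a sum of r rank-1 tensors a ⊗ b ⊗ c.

Lower bound: in the mode-1 unfolding of T (rows indexed by i, columns by (j,k)) the 2×2 minor on rows i ∈ {0, 1}, columns (j,k) ∈ {(0,0), (0,1)} is det [[9, 5], [3, 1]] = -6 ≠ 0, so that unfolding has rank ≥ 2 and hence rank(T) ≥ 2 (CP rank is at least every unfolding rank, though it can be larger).
Upper bound: with S_k = T[:,:,k], the two rank-1 terms a₁b₁ᵀ, a₂b₂ᵀ are the rank-1 members of the pencil x·S₀ + y·S₁.
The 2×2 minor of x·S₀ + y·S₁ on rows {0,1}, columns {0,1} is −6·xy − 6·y² = (-6)·(y)(x + y), vanishing at (x:y) = (1:0) and (1:-1).
M₁ = S₀ = [[9, 0, 27], [3, 0, 9]] = 3·[3, 1][1, 0, 3]ᵀ and M₂ = S₀ − S₁ = [[4, 4, 2], [2, 2, 1]] = [2, 1][2, 2, 1]ᵀ, so take a₁ = [3, 1], b₁ = [1, 0, 3], a₂ = [2, 1], b₂ = [2, 2, 1].
Each slice is an integer combination of E₁ = a₁b₁ᵀ and E₂ = a₂b₂ᵀ: S₀ = 3·E₁, S₁ = 3·E₁ − E₂, S₂ = 3·E₁ + E₂; reading off coefficients, c₁ = [3, 3, 3] and c₂ = [0, -1, 1].
Hence T = [3, 1] ⊗ [1, 0, 3] ⊗ [3, 3, 3] + [2, 1] ⊗ [2, 2, 1] ⊗ [0, -1, 1], so rank(T) ≤ 2.
These bounds meet, so rank(T) = 2.

2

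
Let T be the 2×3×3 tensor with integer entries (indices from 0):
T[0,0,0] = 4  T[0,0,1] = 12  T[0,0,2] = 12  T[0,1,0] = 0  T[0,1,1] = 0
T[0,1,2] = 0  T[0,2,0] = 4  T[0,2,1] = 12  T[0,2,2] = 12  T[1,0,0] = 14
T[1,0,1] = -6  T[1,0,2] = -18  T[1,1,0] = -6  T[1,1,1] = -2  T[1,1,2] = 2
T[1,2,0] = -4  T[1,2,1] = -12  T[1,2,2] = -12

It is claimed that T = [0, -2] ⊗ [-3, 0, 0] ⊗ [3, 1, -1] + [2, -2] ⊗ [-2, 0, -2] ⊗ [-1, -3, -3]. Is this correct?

Reconstruct entry (1,1,0) from the claimed factors: Σₗ aₗ[1]bₗ[1]cₗ[0] = (-2)·(0)·(3) + (-2)·(0)·(-1) = 0, but T[1,1,0] = -6. The claim is false.

No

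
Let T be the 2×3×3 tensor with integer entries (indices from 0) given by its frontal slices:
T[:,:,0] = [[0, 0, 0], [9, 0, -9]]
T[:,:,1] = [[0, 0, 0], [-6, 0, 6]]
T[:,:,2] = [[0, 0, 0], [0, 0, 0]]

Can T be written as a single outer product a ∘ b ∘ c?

If T = a ∘ b ∘ c then every fibre of T is a multiple of the corresponding factor, so read the factors off the fibres through the nonzero entry T[1,0,0] = 9.
The mode-1 fibre T[:,0,0] = [0, 9] gives a = (0, 1) (primitive direction); the mode-2 fibre T[1,:,0] = [9, 0, -9] gives b = (1, 0, -1); then c[k] = T[1,0,k] / (a[1]·b[0]) = [9, -6, 0] / 1 = (9, -6, 0).
Expanding (0, 1) ∘ (1, 0, -1) ∘ (9, -6, 0) reproduces all 18 entries of T, so T = (0, 1) ∘ (1, 0, -1) ∘ (9, -6, 0) and rank(T) ≤ 1.
Equivalently every frontal slice T[:,:,k] is c[k] times the rank-1 matrix (0, 1) ∘ (1, 0, -1). So T has rank 1 (it is nonzero).

Yes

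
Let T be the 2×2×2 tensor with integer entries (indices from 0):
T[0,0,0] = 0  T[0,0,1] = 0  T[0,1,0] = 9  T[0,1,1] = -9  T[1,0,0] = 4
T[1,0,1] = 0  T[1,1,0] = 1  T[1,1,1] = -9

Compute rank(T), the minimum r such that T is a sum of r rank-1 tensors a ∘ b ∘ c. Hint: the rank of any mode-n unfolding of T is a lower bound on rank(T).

Lower bound: the mode-2 unfolding of T (rows indexed by j, columns by (i,k) = (0,0), (0,1), (1,0), (1,1)) is [[0, 0, 4, 0], [9, -9, 1, -9]].
There the 2×2 minor on rows j ∈ {0, 1}, columns (i,k) ∈ {(0,0), (1,0)} is det [[0, 4], [9, 1]] = -36 ≠ 0, so this unfolding has rank ≥ 2; CP rank is at least every unfolding rank, so rank(T) ≥ 2. (Flattening ranks never certify an upper bound on CP rank; for that we must actually write T with 2 rank-1 terms.)
Upper bound — finding two terms. Write S_k = T[:,:,k] for the frontal slices: S₀ = [[0, 9], [4, 1]], S₁ = [[0, -9], [0, -9]].
If T = a₁ ∘ b₁ ∘ c₁ + a₂ ∘ b₂ ∘ c₂ then each S_k = c₁[k]·a₁b₁ᵀ + c₂[k]·a₂b₂ᵀ. S₀ and S₁ are linearly independent, so a₁b₁ᵀ and a₂b₂ᵀ must span the same plane of matrices: they are the rank-1 matrices of the form x·S₀ + y·S₁.
det(x·S₀ + y·S₁) is −36·x² + 36·xy = (-36)·(x − y)(x), vanishing at (x:y) = (1:1) and (0:1).
M₁ = S₀ + S₁ = [[0, 0], [4, -8]] = 4·(0, 1)(1, -2)ᵀ and M₂ = S₁ = [[0, -9], [0, -9]] = (-9)·(1, 1)(0, 1)ᵀ, so take a₁ = (0, 1), b₁ = (1, -2), a₂ = (1, 1), b₂ = (0, 1).
Each slice is an integer combination of E₁ = a₁b₁ᵀ and E₂ = a₂b₂ᵀ: S₀ = 4·E₁ + 9·E₂, S₁ = −9·E₂; reading off coefficients, c₁ = (4, 0) and c₂ = (9, -9).
Hence T = (0, 1) ∘ (1, -2) ∘ (4, 0) + (1, 1) ∘ (0, 1) ∘ (9, -9), so rank(T) ≤ 2.
These bounds meet, so rank(T) = 2.

2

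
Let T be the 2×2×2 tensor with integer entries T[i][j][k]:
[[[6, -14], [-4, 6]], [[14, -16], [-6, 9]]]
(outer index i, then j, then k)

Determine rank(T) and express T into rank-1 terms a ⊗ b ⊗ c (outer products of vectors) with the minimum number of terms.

rank(T) = 2

Lower bound: in the mode-1 unfolding of T (rows indexed by i, columns by (j,k)) the 2×2 minor on rows i ∈ {0, 1}, columns (j,k) ∈ {(0,0), (0,1)} is det [[6, -14], [14, -16]] = 100 ≠ 0, so that unfolding has rank ≥ 2 and hence rank(T) ≥ 2 (CP rank is at least every unfolding rank, though it can be larger).
Upper bound: with S_k = T[:,:,k], the two rank-1 terms a₁b₁ᵀ, a₂b₂ᵀ are the rank-1 members of the pencil x·S₀ + y·S₁.
det(x·S₀ + y·S₁) is 20·x² − 10·xy − 30·y² = 10·(2·x − 3·y)(x + y), vanishing at (x:y) = (3:2) and (1:-1).
M₁ = 3·S₀ + 2·S₁ = [[-10, 0], [10, 0]] = (-10)·[1, -1][1, 0]ᵀ and M₂ = S₀ − S₁ = [[20, -10], [30, -15]] = 5·[2, 3][2, -1]ᵀ, so take a₁ = [1, -1], b₁ = [1, 0], a₂ = [2, 3], b₂ = [2, -1].
Each slice is an integer combination of E₁ = a₁b₁ᵀ and E₂ = a₂b₂ᵀ: S₀ = −2·E₁ + 2·E₂, S₁ = −2·E₁ − 3·E₂; reading off coefficients, c₁ = [-2, -2] and c₂ = [2, -3].
Hence T = [1, -1] ⊗ [1, 0] ⊗ [-2, -2] + [2, 3] ⊗ [2, -1] ⊗ [2, -3], so rank(T) ≤ 2.
These bounds meet, so rank(T) = 2.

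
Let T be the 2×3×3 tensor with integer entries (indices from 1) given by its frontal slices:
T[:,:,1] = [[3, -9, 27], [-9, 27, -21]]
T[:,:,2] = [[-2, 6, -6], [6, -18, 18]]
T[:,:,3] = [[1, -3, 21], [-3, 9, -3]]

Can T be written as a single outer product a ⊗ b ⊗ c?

No

The mode-2 unfolding of T (rows indexed by j, columns by (i,k) = (1,1), (1,2), (1,3), (2,1), (2,2), (2,3)) is [[3, -2, 1, -9, 6, -3], [-9, 6, -3, 27, -18, 9], [27, -6, 21, -21, 18, -3]].
There the 2×2 minor on rows j ∈ {1, 3}, columns (i,k) ∈ {(1,1), (1,2)} is det [[3, -2], [27, -6]] = 36 ≠ 0, so this unfolding has rank ≥ 2; CP rank is at least every unfolding rank, so rank(T) ≥ 2.
In particular rank(T) ≥ 2 > 1, so T is not rank-1.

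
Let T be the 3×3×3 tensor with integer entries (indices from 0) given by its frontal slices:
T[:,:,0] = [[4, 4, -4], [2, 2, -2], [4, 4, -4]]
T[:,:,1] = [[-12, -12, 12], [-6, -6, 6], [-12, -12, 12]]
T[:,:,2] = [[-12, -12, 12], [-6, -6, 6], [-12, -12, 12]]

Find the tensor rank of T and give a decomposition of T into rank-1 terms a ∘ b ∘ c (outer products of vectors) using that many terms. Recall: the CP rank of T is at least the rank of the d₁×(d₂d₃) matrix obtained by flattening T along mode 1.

Lower bound: T ≠ 0 (e.g. T[0,0,0] = 4), so rank(T) ≥ 1.
Upper bound: if T = a ∘ b ∘ c then every fibre of T is a multiple of the corresponding factor, so read the factors off the fibres through the nonzero entry T[0,0,0] = 4.
The mode-1 fibre T[:,0,0] = [4, 2, 4] gives a = [2, 1, 2] (primitive direction); the mode-2 fibre T[0,:,0] = [4, 4, -4] gives b = [1, 1, -1]; then c[k] = T[0,0,k] / (a[0]·b[0]) = [4, -12, -12] / 2 = [2, -6, -6].
Expanding [2, 1, 2] ∘ [1, 1, -1] ∘ [2, -6, -6] reproduces all 27 entries of T, so T = [2, 1, 2] ∘ [1, 1, -1] ∘ [2, -6, -6] and rank(T) ≤ 1.
These bounds meet, so rank(T) = 1.

rank(T) = 1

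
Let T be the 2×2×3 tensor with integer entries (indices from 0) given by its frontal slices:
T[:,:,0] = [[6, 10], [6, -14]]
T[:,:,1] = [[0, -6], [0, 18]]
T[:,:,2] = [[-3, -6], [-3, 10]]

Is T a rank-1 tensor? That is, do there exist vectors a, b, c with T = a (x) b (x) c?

The mode-3 unfolding of T (rows indexed by k, columns by (i,j) = (0,0), (0,1), (1,0), (1,1)) is [[6, 10, 6, -14], [0, -6, 0, 18], [-3, -6, -3, 10]].
There the 2×2 minor on rows k ∈ {0, 1}, columns (i,j) ∈ {(0,0), (0,1)} is det [[6, 10], [0, -6]] = -36 ≠ 0, so this unfolding has rank ≥ 2; CP rank is at least every unfolding rank, so rank(T) ≥ 2.
In particular rank(T) ≥ 2 > 1, so T is not rank-1.

No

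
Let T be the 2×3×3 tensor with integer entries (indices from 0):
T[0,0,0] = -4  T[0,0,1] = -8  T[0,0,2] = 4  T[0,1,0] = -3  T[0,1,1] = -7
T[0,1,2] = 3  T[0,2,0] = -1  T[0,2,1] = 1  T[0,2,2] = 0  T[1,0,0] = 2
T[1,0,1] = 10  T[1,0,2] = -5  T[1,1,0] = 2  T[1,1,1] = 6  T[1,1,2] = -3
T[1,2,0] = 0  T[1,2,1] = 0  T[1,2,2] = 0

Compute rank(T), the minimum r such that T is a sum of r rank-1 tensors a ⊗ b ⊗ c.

3

Lower bound: the mode-3 unfolding of T (rows indexed by k, columns by (i,j) = (0,0), (0,1), (0,2), (1,0), (1,1), (1,2)) is [[-4, -3, -1, 2, 2, 0], [-8, -7, 1, 10, 6, 0], [4, 3, 0, -5, -3, 0]].
There the 3×3 minor on rows k ∈ {0, 1, 2}, columns (i,j) ∈ {(0,0), (0,1), (0,2)} is det [[-4, -3, -1], [-8, -7, 1], [4, 3, 0]] = -4 ≠ 0, so this unfolding has rank ≥ 3; CP rank is at least every unfolding rank, so rank(T) ≥ 3. (Flattening ranks never certify an upper bound on CP rank; for that we must actually write T with 3 rank-1 terms.)
Upper bound: T is a sum of 3 rank-1 terms, T = [1, -2] ⊗ [2, 1, 0] ⊗ [0, -2, 1] + [1, 0] ⊗ [0, 1, -1] ⊗ [1, -1, 0] + [2, -1] ⊗ [1, 1, 0] ⊗ [-2, -2, 1] (one valid choice — decompositions are not unique — normalised so each a, b is primitive with positive first nonzero entry; check it by expanding all entries), so rank(T) ≤ 3.
These bounds meet, so rank(T) = 3.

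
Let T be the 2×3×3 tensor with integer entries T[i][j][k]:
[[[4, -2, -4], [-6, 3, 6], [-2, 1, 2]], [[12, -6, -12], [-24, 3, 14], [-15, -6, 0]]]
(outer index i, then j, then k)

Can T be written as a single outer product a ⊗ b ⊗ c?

The mode-3 unfolding of T (rows indexed by k, columns by (i,j) = (0,0), (0,1), (0,2), (1,0), (1,1), (1,2)) is [[4, -6, -2, 12, -24, -15], [-2, 3, 1, -6, 3, -6], [-4, 6, 2, -12, 14, 0]].
There the 2×2 minor on rows k ∈ {0, 1}, columns (i,j) ∈ {(0,0), (1,1)} is det [[4, -24], [-2, 3]] = -36 ≠ 0, so this unfolding has rank ≥ 2; CP rank is at least every unfolding rank, so rank(T) ≥ 2.
In particular rank(T) ≥ 2 > 1, so T is not rank-1.

No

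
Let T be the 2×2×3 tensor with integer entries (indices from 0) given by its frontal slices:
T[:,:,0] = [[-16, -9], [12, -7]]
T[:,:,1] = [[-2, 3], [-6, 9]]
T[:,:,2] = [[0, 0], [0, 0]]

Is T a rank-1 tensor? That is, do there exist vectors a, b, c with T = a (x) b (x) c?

The mode-1 unfolding of T (rows indexed by i, columns by (j,k) = (0,0), (0,1), (0,2), (1,0), (1,1), (1,2)) is [[-16, -2, 0, -9, 3, 0], [12, -6, 0, -7, 9, 0]].
There the 2×2 minor on rows i ∈ {0, 1}, columns (j,k) ∈ {(0,0), (0,1)} is det [[-16, -2], [12, -6]] = 120 ≠ 0, so this unfolding has rank ≥ 2; CP rank is at least every unfolding rank, so rank(T) ≥ 2.
In particular rank(T) ≥ 2 > 1, so T is not rank-1.

No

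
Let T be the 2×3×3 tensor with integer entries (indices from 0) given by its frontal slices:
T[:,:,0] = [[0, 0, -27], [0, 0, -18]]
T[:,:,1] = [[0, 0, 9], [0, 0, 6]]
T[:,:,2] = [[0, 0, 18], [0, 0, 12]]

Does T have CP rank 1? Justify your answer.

Yes

If T = a (x) b (x) c then every fibre of T is a multiple of the corresponding factor, so read the factors off the fibres through the nonzero entry T[0,2,0] = -27.
The mode-1 fibre T[:,2,0] = [-27, -18] gives a = [3, 2] (primitive direction); the mode-2 fibre T[0,:,0] = [0, 0, -27] gives b = [0, 0, 1]; then c[k] = T[0,2,k] / (a[0]·b[2]) = [-27, 9, 18] / 3 = [-9, 3, 6].
Expanding [3, 2] (x) [0, 0, 1] (x) [-9, 3, 6] reproduces all 18 entries of T, so T = [3, 2] (x) [0, 0, 1] (x) [-9, 3, 6] and rank(T) ≤ 1.
Equivalently every frontal slice T[:,:,k] is c[k] times the rank-1 matrix [3, 2] (x) [0, 0, 1]. So T has rank 1 (it is nonzero).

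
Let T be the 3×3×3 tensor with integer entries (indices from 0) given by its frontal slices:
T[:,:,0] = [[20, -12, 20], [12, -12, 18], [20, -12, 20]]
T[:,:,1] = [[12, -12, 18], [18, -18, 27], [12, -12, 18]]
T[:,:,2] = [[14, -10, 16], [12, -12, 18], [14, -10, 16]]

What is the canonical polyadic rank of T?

2

Lower bound: the mode-1 unfolding of T (rows indexed by i, columns by (j,k) = (0,0), (0,1), (0,2), (1,0), (1,1), (1,2), (2,0), (2,1), (2,2)) is [[20, 12, 14, -12, -12, -10, 20, 18, 16], [12, 18, 12, -12, -18, -12, 18, 27, 18], [20, 12, 14, -12, -12, -10, 20, 18, 16]].
There the 2×2 minor on rows i ∈ {0, 1}, columns (j,k) ∈ {(0,0), (0,1)} is det [[20, 12], [12, 18]] = 216 ≠ 0, so this unfolding has rank ≥ 2; CP rank is at least every unfolding rank, so rank(T) ≥ 2. (Unfolding ranks only ever bound the CP rank from below — rank(T) can be strictly larger than all of them — so the matching upper bound has to come from an explicit 2-term decomposition.)
Upper bound — finding two terms. Write S_k = T[:,:,k] for the frontal slices: S₀ = [[20, -12, 20], [12, -12, 18], [20, -12, 20]], S₁ = [[12, -12, 18], [18, -18, 27], [12, -12, 18]], S₂ = [[14, -10, 16], [12, -12, 18], [14, -10, 16]].
If T = a₁ ⊗ b₁ ⊗ c₁ + a₂ ⊗ b₂ ⊗ c₂ then each S_k = c₁[k]·a₁b₁ᵀ + c₂[k]·a₂b₂ᵀ. S₀ and S₁ are linearly independent, so a₁b₁ᵀ and a₂b₂ᵀ must span the same plane of matrices: they are the rank-1 matrices of the form x·S₀ + y·S₁.
The 2×2 minor of x·S₀ + y·S₁ on rows {0,1}, columns {0,1} is −96·x² − 144·xy = (-48)·(2·x + 3·y)(x), vanishing at (x:y) = (3:-2) and (0:1).
M₁ = 3·S₀ − 2·S₁ = [[36, -12, 24], [0, 0, 0], [36, -12, 24]] = 12·[1, 0, 1][3, -1, 2]ᵀ and M₂ = S₁ = [[12, -12, 18], [18, -18, 27], [12, -12, 18]] = 3·[2, 3, 2][2, -2, 3]ᵀ, so take a₁ = [1, 0, 1], b₁ = [3, -1, 2], a₂ = [2, 3, 2], b₂ = [2, -2, 3].
Each slice is an integer combination of E₁ = a₁b₁ᵀ and E₂ = a₂b₂ᵀ: S₀ = 4·E₁ + 2·E₂, S₁ = 3·E₂, S₂ = 2·E₁ + 2·E₂; reading off coefficients, c₁ = [4, 0, 2] and c₂ = [2, 3, 2].
Hence T = [1, 0, 1] ⊗ [3, -1, 2] ⊗ [4, 0, 2] + [2, 3, 2] ⊗ [2, -2, 3] ⊗ [2, 3, 2], so rank(T) ≤ 2.
These bounds meet, so rank(T) = 2.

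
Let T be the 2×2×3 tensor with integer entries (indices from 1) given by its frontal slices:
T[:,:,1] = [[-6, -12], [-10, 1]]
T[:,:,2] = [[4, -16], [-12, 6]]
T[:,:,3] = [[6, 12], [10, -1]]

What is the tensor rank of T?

2

Lower bound: in the mode-2 unfolding of T (rows indexed by j, columns by (i,k)) the 2×2 minor on rows j ∈ {1, 2}, columns (i,k) ∈ {(1,1), (1,2)} is det [[-6, 4], [-12, -16]] = 144 ≠ 0, so that unfolding has rank ≥ 2 and hence rank(T) ≥ 2 (CP rank is at least every unfolding rank, though it can be larger).
Upper bound: with S_k = T[:,:,k], the two rank-1 terms a₁b₁ᵀ, a₂b₂ᵀ are the rank-1 members of the pencil x·S₁ + y·S₂.
det(x·S₁ + y·S₂) is −126·x² − 336·xy − 168·y² = (-42)·(x + 2·y)(3·x + 2·y), vanishing at (x:y) = (2:-1) and (2:-3).
M₁ = 2·S₁ − S₂ = [[-16, -8], [-8, -4]] = (-4)·[2, 1][2, 1]ᵀ and M₂ = 2·S₁ − 3·S₂ = [[-24, 24], [16, -16]] = (-8)·[3, -2][1, -1]ᵀ, so take a₁ = [2, 1], b₁ = [2, 1], a₂ = [3, -2], b₂ = [1, -1].
Each slice is an integer combination of E₁ = a₁b₁ᵀ and E₂ = a₂b₂ᵀ: S₁ = −3·E₁ + 2·E₂, S₂ = −2·E₁ + 4·E₂, S₃ = 3·E₁ − 2·E₂; reading off coefficients, c₁ = [-3, -2, 3] and c₂ = [2, 4, -2].
Hence T = [2, 1] (x) [2, 1] (x) [-3, -2, 3] + [3, -2] (x) [1, -1] (x) [2, 4, -2], so rank(T) ≤ 2.
These bounds meet, so rank(T) = 2.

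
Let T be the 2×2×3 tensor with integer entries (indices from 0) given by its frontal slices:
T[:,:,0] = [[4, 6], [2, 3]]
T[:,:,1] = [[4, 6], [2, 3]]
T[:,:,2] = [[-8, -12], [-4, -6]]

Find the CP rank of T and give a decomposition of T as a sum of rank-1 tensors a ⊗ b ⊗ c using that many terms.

Lower bound: T ≠ 0 (e.g. T[0,0,0] = 4), so rank(T) ≥ 1.
Upper bound: the mode-1 fibre T[:,0,0] = [4, 2] gives a = [2, 1] (primitive direction); the mode-2 fibre T[0,:,0] = [4, 6] gives b = [2, 3]; then c[k] = T[0,0,k] / (a[0]·b[0]) = [4, 4, -8] / 4 = [1, 1, -2].
Expanding [2, 1] ⊗ [2, 3] ⊗ [1, 1, -2] reproduces all 12 entries of T, so T = [2, 1] ⊗ [2, 3] ⊗ [1, 1, -2] and rank(T) ≤ 1.
These bounds meet, so rank(T) = 1.

rank(T) = 1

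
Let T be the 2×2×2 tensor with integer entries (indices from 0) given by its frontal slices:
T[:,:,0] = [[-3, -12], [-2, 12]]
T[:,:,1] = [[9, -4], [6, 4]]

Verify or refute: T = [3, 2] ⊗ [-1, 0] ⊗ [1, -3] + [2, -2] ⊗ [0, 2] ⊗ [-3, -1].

Yes

Reconstruct entrywise from the claimed factors. For example, T[0,0,1] = 9 and Σₗ aₗ[0]bₗ[0]cₗ[1] = (3)·(-1)·(-3) + (2)·(0)·(-1) = 9; checking all 8 entries, every one matches. The claim holds.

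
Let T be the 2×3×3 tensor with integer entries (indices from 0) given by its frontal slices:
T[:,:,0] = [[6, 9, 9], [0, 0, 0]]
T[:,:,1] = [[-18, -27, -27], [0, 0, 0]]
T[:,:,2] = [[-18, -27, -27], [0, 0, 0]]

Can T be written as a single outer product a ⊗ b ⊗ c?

Yes

If T = a ⊗ b ⊗ c then every fibre of T is a multiple of the corresponding factor, so read the factors off the fibres through the nonzero entry T[0,0,0] = 6.
The mode-1 fibre T[:,0,0] = [6, 0] gives a = (1, 0) (primitive direction); the mode-2 fibre T[0,:,0] = [6, 9, 9] gives b = (2, 3, 3); then c[k] = T[0,0,k] / (a[0]·b[0]) = [6, -18, -18] / 2 = (3, -9, -9).
Expanding (1, 0) ⊗ (2, 3, 3) ⊗ (3, -9, -9) reproduces all 18 entries of T, so T = (1, 0) ⊗ (2, 3, 3) ⊗ (3, -9, -9) and rank(T) ≤ 1.
Equivalently every frontal slice T[:,:,k] is c[k] times the rank-1 matrix (1, 0) ⊗ (2, 3, 3). So T has rank 1 (it is nonzero).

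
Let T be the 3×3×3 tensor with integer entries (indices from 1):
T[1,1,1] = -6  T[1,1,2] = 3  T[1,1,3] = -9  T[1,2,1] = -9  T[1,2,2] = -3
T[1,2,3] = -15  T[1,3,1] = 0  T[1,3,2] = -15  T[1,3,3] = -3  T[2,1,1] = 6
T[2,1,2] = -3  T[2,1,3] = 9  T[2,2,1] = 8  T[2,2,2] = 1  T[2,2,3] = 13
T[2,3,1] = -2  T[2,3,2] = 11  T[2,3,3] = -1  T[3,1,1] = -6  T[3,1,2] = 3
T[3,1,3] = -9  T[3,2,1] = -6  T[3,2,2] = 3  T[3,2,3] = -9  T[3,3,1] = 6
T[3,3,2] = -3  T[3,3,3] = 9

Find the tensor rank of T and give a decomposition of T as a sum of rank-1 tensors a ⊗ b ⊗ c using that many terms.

Lower bound: in the mode-2 unfolding of T (rows indexed by j, columns by (i,k)) the 2×2 minor on rows j ∈ {1, 2}, columns (i,k) ∈ {(1,1), (1,2)} is det [[-6, 3], [-9, -3]] = 45 ≠ 0, so that unfolding has rank ≥ 2 and hence rank(T) ≥ 2 (CP rank is at least every unfolding rank, though it can be larger).
Upper bound: with S_k = T[:,:,k], the two rank-1 terms a₁b₁ᵀ, a₂b₂ᵀ are the rank-1 members of the pencil x·S₁ + y·S₂.
The 2×2 minor of x·S₁ + y·S₂ on rows {1,2}, columns {1,2} is 6·x² + 9·xy − 6·y² = 3·(x + 2·y)(2·x − y), vanishing at (x:y) = (2:-1) and (1:2).
M₁ = 2·S₁ − S₂ = [[-15, -15, 15], [15, 15, -15], [-15, -15, 15]] = (-15)·(1, -1, 1)(1, 1, -1)ᵀ and M₂ = S₁ + 2·S₂ = [[0, -15, -30], [0, 10, 20], [0, 0, 0]] = (-5)·(3, -2, 0)(0, 1, 2)ᵀ, so take a₁ = (1, -1, 1), b₁ = (1, 1, -1), a₂ = (3, -2, 0), b₂ = (0, 1, 2).
Each slice is an integer combination of E₁ = a₁b₁ᵀ and E₂ = a₂b₂ᵀ: S₁ = −6·E₁ − E₂, S₂ = 3·E₁ − 2·E₂, S₃ = −9·E₁ − 2·E₂; reading off coefficients, c₁ = (-6, 3, -9) and c₂ = (-1, -2, -2).
Hence T = (1, -1, 1) ⊗ (1, 1, -1) ⊗ (-6, 3, -9) + (3, -2, 0) ⊗ (0, 1, 2) ⊗ (-1, -2, -2), so rank(T) ≤ 2.
These bounds meet, so rank(T) = 2.

rank(T) = 2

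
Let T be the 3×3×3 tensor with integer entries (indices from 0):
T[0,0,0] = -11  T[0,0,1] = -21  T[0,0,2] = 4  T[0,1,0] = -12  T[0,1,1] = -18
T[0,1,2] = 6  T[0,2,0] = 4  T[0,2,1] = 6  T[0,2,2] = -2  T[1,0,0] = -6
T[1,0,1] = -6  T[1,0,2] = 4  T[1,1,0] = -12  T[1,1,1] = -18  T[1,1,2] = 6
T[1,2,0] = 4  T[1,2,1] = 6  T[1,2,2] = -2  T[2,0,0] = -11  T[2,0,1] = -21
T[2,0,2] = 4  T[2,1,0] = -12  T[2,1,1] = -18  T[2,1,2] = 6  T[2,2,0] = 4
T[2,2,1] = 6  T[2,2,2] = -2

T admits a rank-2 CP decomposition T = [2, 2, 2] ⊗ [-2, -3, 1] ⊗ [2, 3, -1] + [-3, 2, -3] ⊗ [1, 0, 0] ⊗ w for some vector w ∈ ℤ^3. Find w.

Subtract the known terms from T to get the rank-1 residual R = [-3, 2, -3] ⊗ [1, 0, 0] ⊗ w, so R[i,j,k] = a[i]·b[j]·w[k]. Pick indices with nonzero a[0]·b[0] = (-3)·(1) = -3. Only the fibre through (0,0,·) is needed: R[0,0,:] = T[0,0,:] − Σₗ aₗ[0]bₗ[0]cₗ = [-11, -21, 4] − (2)·(-2)·[2, 3, -1] = [-3, -9, 0]. Then w[k] = R[0,0,k] / -3 for each k, giving w = [-3, -9, 0] / -3 = [1, 3, 0].

w = [1, 3, 0]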